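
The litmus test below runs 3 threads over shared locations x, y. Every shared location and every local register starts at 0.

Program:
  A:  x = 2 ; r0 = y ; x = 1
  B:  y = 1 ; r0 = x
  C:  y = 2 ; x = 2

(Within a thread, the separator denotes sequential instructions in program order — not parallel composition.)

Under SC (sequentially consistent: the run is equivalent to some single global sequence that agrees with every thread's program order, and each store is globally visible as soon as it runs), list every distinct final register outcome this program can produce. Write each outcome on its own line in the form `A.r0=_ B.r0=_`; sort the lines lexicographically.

outcome vector order: (A.r0,B.r0)
|SC outcomes| = 8

A.r0=0 B.r0=1
A.r0=0 B.r0=2
A.r0=1 B.r0=0
A.r0=1 B.r0=1
A.r0=1 B.r0=2
A.r0=2 B.r0=0
A.r0=2 B.r0=1
A.r0=2 B.r0=2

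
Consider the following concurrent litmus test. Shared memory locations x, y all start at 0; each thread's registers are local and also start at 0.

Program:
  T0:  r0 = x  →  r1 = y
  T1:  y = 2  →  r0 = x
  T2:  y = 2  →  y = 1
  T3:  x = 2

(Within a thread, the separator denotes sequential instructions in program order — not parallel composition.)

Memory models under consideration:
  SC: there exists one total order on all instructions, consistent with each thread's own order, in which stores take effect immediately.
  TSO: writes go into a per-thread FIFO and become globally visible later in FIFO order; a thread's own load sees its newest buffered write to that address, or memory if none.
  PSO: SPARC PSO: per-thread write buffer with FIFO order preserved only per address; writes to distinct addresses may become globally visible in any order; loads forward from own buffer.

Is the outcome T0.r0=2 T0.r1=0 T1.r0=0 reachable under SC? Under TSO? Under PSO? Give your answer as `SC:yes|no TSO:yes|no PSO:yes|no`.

SC:no TSO:yes PSO:yes

outcome vector order: (T0.r0,T0.r1,T1.r0)
under SC → <0 0 0>; <0 0 2>; <0 1 0>; <0 1 2>; <0 2 0>; <0 2 2>; <2 0 2>; <2 1 0>; <2 1 2>; <2 2 0>; <2 2 2>
under TSO → <0 0 0>; <0 0 2>; <0 1 0>; <0 1 2>; <0 2 0>; <0 2 2>; <2 0 0>; <2 0 2>; <2 1 0>; <2 1 2>; <2 2 0>; <2 2 2>
under PSO → <0 0 0>; <0 0 2>; <0 1 0>; <0 1 2>; <0 2 0>; <0 2 2>; <2 0 0>; <2 0 2>; <2 1 0>; <2 1 2>; <2 2 0>; <2 2 2>
target <2 0 0> ∈ {TSO,PSO}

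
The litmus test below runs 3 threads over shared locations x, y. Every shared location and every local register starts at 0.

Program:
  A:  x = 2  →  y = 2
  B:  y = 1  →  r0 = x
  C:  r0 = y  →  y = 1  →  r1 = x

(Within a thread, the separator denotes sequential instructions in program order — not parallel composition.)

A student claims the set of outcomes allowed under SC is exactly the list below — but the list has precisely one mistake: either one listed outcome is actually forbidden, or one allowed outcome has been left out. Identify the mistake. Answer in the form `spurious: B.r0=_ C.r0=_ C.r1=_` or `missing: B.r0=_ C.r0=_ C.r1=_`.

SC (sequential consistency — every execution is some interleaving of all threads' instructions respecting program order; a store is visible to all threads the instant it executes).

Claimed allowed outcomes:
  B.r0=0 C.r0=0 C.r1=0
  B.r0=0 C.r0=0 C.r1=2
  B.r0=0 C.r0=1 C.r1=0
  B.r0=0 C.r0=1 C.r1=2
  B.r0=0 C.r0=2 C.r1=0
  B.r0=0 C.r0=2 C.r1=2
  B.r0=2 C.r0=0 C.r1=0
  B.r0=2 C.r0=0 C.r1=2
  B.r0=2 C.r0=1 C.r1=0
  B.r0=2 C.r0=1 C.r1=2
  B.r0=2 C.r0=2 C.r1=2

outcome vector order: (B.r0,C.r0,C.r1)
under SC → (0,0,0); (0,0,2); (0,1,0); (0,1,2); (0,2,2); (2,0,0); (2,0,2); (2,1,0); (2,1,2); (2,2,2)
claimed∖SC = {(0,2,0)}

spurious: B.r0=0 C.r0=2 C.r1=0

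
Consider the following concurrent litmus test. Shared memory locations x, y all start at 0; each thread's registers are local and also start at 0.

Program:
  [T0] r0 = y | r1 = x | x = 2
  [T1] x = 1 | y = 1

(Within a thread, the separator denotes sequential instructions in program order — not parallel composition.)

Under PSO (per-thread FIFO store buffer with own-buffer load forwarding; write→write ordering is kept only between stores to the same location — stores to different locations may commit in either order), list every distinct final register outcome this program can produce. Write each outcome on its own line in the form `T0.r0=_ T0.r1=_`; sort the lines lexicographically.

T0.r0=0 T0.r1=0
T0.r0=0 T0.r1=1
T0.r0=1 T0.r1=0
T0.r0=1 T0.r1=1

outcome vector order: (T0.r0,T0.r1)
|PSO outcomes| = 4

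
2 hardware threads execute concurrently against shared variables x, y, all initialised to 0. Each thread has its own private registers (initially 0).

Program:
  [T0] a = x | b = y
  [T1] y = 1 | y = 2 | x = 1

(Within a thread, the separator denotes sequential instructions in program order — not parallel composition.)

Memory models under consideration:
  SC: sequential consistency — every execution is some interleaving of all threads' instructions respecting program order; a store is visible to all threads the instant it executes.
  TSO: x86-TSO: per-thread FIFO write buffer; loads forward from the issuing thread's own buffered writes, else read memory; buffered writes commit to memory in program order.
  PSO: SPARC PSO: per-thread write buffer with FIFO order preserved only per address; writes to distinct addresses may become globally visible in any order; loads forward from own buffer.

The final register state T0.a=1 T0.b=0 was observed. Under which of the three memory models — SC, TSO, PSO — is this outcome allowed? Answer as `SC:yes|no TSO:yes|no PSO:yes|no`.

outcome vector order: (T0.a,T0.b)
SC (4): 0/0 0/1 0/2 1/2
TSO (4): 0/0 0/1 0/2 1/2
PSO (6): 0/0 0/1 0/2 1/0 1/1 1/2
target 1/0 ∈ {PSO}

SC:no TSO:no PSO:yes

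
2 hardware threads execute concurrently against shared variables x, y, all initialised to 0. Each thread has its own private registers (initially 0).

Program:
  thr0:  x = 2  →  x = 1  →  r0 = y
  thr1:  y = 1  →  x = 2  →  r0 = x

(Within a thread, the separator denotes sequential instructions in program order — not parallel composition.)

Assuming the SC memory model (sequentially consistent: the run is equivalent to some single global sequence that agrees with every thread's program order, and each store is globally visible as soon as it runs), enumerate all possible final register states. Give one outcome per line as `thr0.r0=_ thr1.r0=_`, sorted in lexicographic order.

outcome vector order: (thr0.r0,thr1.r0)
|SC outcomes| = 3

thr0.r0=0 thr1.r0=2
thr0.r0=1 thr1.r0=1
thr0.r0=1 thr1.r0=2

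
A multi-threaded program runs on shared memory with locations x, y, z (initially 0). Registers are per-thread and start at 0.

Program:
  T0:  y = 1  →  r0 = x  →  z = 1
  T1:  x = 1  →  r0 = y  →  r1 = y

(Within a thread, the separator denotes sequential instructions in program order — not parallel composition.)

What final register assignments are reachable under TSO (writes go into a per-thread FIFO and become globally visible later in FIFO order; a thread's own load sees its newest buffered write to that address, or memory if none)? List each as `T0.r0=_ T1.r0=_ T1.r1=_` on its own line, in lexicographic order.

outcome vector order: (T0.r0,T1.r0,T1.r1)
|TSO outcomes| = 6

T0.r0=0 T1.r0=0 T1.r1=0
T0.r0=0 T1.r0=0 T1.r1=1
T0.r0=0 T1.r0=1 T1.r1=1
T0.r0=1 T1.r0=0 T1.r1=0
T0.r0=1 T1.r0=0 T1.r1=1
T0.r0=1 T1.r0=1 T1.r1=1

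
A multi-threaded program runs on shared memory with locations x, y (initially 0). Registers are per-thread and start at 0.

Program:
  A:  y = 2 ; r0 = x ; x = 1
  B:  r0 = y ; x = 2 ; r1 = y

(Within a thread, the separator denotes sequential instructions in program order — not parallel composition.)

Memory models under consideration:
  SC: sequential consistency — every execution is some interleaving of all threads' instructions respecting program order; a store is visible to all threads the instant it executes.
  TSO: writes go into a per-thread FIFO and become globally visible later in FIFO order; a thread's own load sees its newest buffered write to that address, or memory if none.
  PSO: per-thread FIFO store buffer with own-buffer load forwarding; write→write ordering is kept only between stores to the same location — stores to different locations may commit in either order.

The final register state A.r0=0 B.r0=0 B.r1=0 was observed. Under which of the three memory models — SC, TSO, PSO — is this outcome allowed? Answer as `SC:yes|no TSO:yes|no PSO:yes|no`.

outcome vector order: (A.r0,B.r0,B.r1)
[SC] allowed = {(0,0,2) (0,2,2) (2,0,0) (2,0,2) (2,2,2)}
[TSO] allowed = {(0,0,0) (0,0,2) (0,2,2) (2,0,0) (2,0,2) (2,2,2)}
[PSO] allowed = {(0,0,0) (0,0,2) (0,2,2) (2,0,0) (2,0,2) (2,2,2)}
target (0,0,0) ∈ {TSO,PSO}

SC:no TSO:yes PSO:yes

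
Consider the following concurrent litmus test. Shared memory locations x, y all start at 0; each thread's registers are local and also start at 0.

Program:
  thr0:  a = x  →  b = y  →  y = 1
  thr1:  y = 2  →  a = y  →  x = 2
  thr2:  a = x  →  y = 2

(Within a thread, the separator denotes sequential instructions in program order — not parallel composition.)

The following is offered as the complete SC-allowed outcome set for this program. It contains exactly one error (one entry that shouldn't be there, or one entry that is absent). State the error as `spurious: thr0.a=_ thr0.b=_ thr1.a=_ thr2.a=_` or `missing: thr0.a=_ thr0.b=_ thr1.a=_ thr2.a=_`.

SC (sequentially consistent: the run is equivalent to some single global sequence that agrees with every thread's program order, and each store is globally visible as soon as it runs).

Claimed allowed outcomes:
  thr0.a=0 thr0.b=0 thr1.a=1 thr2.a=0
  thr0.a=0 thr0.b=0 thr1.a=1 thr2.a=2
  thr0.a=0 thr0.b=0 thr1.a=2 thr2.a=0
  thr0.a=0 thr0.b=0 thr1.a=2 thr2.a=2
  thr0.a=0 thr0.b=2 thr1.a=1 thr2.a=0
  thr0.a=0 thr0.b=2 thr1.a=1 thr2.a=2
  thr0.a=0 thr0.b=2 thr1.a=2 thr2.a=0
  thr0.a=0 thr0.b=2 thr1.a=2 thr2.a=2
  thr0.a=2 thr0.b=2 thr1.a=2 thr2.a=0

missing: thr0.a=2 thr0.b=2 thr1.a=2 thr2.a=2

outcome vector order: (thr0.a,thr0.b,thr1.a,thr2.a)
SC: 10 outcomes — {(0,0,1,0) (0,0,1,2) (0,0,2,0) (0,0,2,2) (0,2,1,0) (0,2,1,2) (0,2,2,0) (0,2,2,2) (2,2,2,0) (2,2,2,2)}
SC∖claimed = {(2,2,2,2)}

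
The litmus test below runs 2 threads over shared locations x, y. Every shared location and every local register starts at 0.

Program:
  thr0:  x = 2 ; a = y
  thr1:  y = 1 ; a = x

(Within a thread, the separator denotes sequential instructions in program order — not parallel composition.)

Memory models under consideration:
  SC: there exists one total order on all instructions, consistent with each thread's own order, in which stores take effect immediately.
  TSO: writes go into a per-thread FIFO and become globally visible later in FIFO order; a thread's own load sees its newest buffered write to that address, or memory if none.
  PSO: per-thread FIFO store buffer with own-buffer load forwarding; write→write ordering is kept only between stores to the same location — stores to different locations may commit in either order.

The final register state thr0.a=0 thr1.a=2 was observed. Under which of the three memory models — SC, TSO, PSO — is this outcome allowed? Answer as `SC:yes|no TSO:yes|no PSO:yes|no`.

SC:yes TSO:yes PSO:yes

outcome vector order: (thr0.a,thr1.a)
[SC] allowed = {<0 2>; <1 0>; <1 2>}
[TSO] allowed = {<0 0>; <0 2>; <1 0>; <1 2>}
[PSO] allowed = {<0 0>; <0 2>; <1 0>; <1 2>}
target <0 2> ∈ {SC,TSO,PSO}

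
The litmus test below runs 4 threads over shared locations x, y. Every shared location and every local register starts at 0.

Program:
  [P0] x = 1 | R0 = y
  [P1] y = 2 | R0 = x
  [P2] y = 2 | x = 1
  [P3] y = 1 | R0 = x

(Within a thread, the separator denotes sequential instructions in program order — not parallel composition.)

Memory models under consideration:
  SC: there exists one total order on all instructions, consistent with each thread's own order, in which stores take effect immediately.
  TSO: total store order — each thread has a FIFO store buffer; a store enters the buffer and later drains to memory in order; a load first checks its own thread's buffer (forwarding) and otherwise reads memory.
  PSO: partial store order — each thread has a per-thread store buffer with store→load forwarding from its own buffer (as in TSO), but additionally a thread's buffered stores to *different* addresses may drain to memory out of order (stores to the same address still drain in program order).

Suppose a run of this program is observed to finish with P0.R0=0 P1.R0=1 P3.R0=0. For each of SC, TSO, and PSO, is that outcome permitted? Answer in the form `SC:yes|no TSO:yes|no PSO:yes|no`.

SC:no TSO:yes PSO:yes

outcome vector order: (P0.R0,P1.R0,P3.R0)
under SC → <0 1 1>, <1 0 0>, <1 0 1>, <1 1 0>, <1 1 1>, <2 0 0>, <2 0 1>, <2 1 0>, <2 1 1>
under TSO → <0 0 0>, <0 0 1>, <0 1 0>, <0 1 1>, <1 0 0>, <1 0 1>, <1 1 0>, <1 1 1>, <2 0 0>, <2 0 1>, <2 1 0>, <2 1 1>
under PSO → <0 0 0>, <0 0 1>, <0 1 0>, <0 1 1>, <1 0 0>, <1 0 1>, <1 1 0>, <1 1 1>, <2 0 0>, <2 0 1>, <2 1 0>, <2 1 1>
target <0 1 0> ∈ {TSO,PSO}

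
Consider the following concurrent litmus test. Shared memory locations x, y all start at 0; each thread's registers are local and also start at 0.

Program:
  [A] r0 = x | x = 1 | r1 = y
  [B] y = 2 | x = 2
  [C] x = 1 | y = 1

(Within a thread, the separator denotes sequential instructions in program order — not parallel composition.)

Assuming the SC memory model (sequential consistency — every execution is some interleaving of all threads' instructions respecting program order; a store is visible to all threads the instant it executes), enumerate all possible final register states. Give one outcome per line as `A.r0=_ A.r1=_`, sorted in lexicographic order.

A.r0=0 A.r1=0
A.r0=0 A.r1=1
A.r0=0 A.r1=2
A.r0=1 A.r1=0
A.r0=1 A.r1=1
A.r0=1 A.r1=2
A.r0=2 A.r1=1
A.r0=2 A.r1=2

outcome vector order: (A.r0,A.r1)
|SC outcomes| = 8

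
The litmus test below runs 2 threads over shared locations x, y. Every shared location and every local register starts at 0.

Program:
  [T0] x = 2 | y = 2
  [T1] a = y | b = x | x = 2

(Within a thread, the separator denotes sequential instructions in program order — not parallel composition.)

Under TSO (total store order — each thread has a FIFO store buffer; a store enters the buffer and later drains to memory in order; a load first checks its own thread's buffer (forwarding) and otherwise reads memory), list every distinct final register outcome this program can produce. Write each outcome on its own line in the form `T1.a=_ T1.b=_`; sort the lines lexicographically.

outcome vector order: (T1.a,T1.b)
|TSO outcomes| = 3

T1.a=0 T1.b=0
T1.a=0 T1.b=2
T1.a=2 T1.b=2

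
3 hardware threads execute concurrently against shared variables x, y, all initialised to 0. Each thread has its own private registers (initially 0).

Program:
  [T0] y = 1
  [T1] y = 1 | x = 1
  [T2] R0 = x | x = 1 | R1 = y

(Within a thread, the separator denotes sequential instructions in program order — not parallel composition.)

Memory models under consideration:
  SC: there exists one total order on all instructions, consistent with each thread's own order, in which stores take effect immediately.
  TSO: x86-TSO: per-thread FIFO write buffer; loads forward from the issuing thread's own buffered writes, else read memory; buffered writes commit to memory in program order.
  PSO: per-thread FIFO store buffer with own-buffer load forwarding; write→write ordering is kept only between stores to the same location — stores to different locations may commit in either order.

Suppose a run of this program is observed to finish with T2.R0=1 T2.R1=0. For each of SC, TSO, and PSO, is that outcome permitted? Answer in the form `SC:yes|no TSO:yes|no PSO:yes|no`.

SC:no TSO:no PSO:yes

outcome vector order: (T2.R0,T2.R1)
SC: 3 outcomes — {0/0 0/1 1/1}
TSO: 3 outcomes — {0/0 0/1 1/1}
PSO: 4 outcomes — {0/0 0/1 1/0 1/1}
target 1/0 ∈ {PSO}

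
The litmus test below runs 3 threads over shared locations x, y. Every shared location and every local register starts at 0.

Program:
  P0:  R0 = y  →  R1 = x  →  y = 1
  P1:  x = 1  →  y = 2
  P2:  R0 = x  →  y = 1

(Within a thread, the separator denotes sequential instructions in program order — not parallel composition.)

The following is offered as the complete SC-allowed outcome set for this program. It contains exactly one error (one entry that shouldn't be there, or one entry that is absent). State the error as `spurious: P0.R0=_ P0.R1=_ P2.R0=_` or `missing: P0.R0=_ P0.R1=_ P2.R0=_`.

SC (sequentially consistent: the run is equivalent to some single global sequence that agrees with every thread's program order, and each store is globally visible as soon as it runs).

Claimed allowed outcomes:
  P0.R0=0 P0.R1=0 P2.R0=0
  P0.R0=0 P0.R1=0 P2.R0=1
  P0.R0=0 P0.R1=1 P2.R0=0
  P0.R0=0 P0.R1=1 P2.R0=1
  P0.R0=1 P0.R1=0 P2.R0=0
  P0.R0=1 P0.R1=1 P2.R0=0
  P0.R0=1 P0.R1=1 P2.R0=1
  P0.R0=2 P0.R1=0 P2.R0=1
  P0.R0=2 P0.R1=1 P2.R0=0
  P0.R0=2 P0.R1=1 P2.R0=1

outcome vector order: (P0.R0,P0.R1,P2.R0)
under SC → <0 0 0>, <0 0 1>, <0 1 0>, <0 1 1>, <1 0 0>, <1 1 0>, <1 1 1>, <2 1 0>, <2 1 1>
claimed∖SC = {<2 0 1>}

spurious: P0.R0=2 P0.R1=0 P2.R0=1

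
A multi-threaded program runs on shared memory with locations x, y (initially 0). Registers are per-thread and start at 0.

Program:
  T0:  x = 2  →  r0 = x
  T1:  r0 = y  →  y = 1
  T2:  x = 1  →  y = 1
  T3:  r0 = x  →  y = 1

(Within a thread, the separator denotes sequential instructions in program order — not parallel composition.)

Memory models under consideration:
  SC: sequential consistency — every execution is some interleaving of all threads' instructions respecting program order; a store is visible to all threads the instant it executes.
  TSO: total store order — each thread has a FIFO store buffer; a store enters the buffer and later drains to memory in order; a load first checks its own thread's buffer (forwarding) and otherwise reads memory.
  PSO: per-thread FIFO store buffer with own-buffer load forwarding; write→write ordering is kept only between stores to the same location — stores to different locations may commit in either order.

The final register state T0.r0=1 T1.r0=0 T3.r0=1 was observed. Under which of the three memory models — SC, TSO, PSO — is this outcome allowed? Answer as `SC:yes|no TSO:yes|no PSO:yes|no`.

SC:yes TSO:yes PSO:yes

outcome vector order: (T0.r0,T1.r0,T3.r0)
SC: 12 outcomes — {(1,0,0) (1,0,1) (1,0,2) (1,1,0) (1,1,1) (1,1,2) (2,0,0) (2,0,1) (2,0,2) (2,1,0) (2,1,1) (2,1,2)}
TSO: 12 outcomes — {(1,0,0) (1,0,1) (1,0,2) (1,1,0) (1,1,1) (1,1,2) (2,0,0) (2,0,1) (2,0,2) (2,1,0) (2,1,1) (2,1,2)}
PSO: 12 outcomes — {(1,0,0) (1,0,1) (1,0,2) (1,1,0) (1,1,1) (1,1,2) (2,0,0) (2,0,1) (2,0,2) (2,1,0) (2,1,1) (2,1,2)}
target (1,0,1) ∈ {SC,TSO,PSO}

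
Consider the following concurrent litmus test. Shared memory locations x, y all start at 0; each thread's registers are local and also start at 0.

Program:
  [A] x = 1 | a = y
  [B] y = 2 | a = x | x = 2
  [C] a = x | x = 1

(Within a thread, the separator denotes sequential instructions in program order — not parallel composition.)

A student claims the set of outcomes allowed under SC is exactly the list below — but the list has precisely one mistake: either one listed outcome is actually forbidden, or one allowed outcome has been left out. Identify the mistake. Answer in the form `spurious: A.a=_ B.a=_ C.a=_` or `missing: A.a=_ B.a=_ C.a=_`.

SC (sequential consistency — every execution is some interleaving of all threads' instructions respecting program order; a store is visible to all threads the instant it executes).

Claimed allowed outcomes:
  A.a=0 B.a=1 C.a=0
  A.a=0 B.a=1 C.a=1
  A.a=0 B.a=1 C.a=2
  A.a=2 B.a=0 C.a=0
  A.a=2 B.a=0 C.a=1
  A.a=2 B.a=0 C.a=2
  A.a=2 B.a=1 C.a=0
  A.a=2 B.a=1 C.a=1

outcome vector order: (A.a,B.a,C.a)
under SC → (0,1,0); (0,1,1); (0,1,2); (2,0,0); (2,0,1); (2,0,2); (2,1,0); (2,1,1); (2,1,2)
SC∖claimed = {(2,1,2)}

missing: A.a=2 B.a=1 C.a=2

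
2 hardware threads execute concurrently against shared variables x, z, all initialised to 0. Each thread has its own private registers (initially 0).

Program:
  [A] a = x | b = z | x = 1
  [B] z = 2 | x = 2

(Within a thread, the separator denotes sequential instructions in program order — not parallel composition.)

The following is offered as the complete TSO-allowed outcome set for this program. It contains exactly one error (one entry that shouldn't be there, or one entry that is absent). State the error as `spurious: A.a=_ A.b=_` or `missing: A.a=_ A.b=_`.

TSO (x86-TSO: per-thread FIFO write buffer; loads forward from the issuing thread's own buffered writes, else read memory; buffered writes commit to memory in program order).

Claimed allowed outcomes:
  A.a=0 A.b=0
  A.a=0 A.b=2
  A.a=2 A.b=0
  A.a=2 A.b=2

outcome vector order: (A.a,A.b)
TSO: 3 outcomes — {0/0; 0/2; 2/2}
claimed∖TSO = {2/0}

spurious: A.a=2 A.b=0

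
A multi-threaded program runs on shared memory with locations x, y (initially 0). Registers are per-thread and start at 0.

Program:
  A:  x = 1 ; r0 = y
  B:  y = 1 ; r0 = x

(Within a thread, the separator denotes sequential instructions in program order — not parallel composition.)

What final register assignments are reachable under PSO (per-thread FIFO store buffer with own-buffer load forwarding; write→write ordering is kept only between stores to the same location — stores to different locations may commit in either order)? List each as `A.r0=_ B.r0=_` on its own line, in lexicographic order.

outcome vector order: (A.r0,B.r0)
|PSO outcomes| = 4

A.r0=0 B.r0=0
A.r0=0 B.r0=1
A.r0=1 B.r0=0
A.r0=1 B.r0=1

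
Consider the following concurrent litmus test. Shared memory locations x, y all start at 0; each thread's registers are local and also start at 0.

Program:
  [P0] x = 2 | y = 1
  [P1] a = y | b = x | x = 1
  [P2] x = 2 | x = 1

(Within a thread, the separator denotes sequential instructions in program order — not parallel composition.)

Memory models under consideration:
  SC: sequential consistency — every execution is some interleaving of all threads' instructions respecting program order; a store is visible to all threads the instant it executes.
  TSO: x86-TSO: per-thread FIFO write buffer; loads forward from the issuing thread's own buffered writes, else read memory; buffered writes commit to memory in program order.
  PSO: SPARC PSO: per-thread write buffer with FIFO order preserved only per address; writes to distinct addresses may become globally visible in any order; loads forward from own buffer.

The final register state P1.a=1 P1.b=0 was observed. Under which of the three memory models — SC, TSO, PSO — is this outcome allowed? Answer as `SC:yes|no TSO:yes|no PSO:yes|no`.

SC:no TSO:no PSO:yes

outcome vector order: (P1.a,P1.b)
[SC] allowed = {<0 0>, <0 1>, <0 2>, <1 1>, <1 2>}
[TSO] allowed = {<0 0>, <0 1>, <0 2>, <1 1>, <1 2>}
[PSO] allowed = {<0 0>, <0 1>, <0 2>, <1 0>, <1 1>, <1 2>}
target <1 0> ∈ {PSO}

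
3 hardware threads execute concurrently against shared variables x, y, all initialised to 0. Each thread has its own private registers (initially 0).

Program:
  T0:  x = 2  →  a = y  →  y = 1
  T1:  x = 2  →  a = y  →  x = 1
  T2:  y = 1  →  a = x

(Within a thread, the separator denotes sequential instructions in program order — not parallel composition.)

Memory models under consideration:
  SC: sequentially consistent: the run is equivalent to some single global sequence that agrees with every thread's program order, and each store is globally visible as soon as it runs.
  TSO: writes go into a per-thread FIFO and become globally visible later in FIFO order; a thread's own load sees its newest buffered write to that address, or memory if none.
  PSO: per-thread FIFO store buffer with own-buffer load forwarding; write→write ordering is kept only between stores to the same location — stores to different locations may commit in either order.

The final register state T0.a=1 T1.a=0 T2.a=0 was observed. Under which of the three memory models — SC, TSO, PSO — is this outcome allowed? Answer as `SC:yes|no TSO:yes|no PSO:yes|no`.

SC:no TSO:yes PSO:yes

outcome vector order: (T0.a,T1.a,T2.a)
[SC] allowed = {0/0/1 0/0/2 0/1/1 0/1/2 1/0/1 1/0/2 1/1/0 1/1/1 1/1/2}
[TSO] allowed = {0/0/0 0/0/1 0/0/2 0/1/0 0/1/1 0/1/2 1/0/0 1/0/1 1/0/2 1/1/0 1/1/1 1/1/2}
[PSO] allowed = {0/0/0 0/0/1 0/0/2 0/1/0 0/1/1 0/1/2 1/0/0 1/0/1 1/0/2 1/1/0 1/1/1 1/1/2}
target 1/0/0 ∈ {TSO,PSO}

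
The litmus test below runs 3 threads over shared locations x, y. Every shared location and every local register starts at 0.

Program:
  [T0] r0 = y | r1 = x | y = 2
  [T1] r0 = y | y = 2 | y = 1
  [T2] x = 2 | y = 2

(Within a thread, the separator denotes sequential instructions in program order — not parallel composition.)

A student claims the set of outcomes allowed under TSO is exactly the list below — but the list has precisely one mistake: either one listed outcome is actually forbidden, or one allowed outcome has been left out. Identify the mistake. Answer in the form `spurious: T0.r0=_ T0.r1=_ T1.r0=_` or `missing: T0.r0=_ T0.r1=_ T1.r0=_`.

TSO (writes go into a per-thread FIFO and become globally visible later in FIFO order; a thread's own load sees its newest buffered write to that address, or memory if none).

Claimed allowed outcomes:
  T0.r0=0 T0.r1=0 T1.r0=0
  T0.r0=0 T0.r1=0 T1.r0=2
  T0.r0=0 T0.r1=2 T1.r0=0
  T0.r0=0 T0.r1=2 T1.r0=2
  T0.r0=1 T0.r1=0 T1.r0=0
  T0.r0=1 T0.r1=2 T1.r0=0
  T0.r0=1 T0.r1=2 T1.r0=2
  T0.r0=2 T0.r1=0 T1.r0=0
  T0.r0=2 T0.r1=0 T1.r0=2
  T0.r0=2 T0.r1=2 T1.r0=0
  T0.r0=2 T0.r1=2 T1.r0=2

spurious: T0.r0=2 T0.r1=0 T1.r0=2

outcome vector order: (T0.r0,T0.r1,T1.r0)
[TSO] allowed = {0/0/0, 0/0/2, 0/2/0, 0/2/2, 1/0/0, 1/2/0, 1/2/2, 2/0/0, 2/2/0, 2/2/2}
claimed∖TSO = {2/0/2}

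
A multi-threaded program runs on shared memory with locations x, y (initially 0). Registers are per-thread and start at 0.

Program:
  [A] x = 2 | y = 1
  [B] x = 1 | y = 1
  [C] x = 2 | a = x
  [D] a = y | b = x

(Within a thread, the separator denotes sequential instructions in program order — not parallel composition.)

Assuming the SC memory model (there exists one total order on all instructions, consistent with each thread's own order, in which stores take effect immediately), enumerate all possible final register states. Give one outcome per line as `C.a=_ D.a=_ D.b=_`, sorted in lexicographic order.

outcome vector order: (C.a,D.a,D.b)
|SC outcomes| = 10

C.a=1 D.a=0 D.b=0
C.a=1 D.a=0 D.b=1
C.a=1 D.a=0 D.b=2
C.a=1 D.a=1 D.b=1
C.a=1 D.a=1 D.b=2
C.a=2 D.a=0 D.b=0
C.a=2 D.a=0 D.b=1
C.a=2 D.a=0 D.b=2
C.a=2 D.a=1 D.b=1
C.a=2 D.a=1 D.b=2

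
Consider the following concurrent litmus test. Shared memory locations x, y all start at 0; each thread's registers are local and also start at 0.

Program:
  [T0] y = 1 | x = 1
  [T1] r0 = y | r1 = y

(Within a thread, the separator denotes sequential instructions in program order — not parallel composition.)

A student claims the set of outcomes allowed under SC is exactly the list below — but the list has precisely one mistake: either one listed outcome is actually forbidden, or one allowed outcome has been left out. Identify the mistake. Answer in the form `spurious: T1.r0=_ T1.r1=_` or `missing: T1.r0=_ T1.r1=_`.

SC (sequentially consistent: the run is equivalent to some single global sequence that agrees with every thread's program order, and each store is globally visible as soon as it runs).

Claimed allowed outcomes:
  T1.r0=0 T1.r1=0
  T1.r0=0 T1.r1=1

missing: T1.r0=1 T1.r1=1

outcome vector order: (T1.r0,T1.r1)
under SC → 00 01 11
SC∖claimed = {11}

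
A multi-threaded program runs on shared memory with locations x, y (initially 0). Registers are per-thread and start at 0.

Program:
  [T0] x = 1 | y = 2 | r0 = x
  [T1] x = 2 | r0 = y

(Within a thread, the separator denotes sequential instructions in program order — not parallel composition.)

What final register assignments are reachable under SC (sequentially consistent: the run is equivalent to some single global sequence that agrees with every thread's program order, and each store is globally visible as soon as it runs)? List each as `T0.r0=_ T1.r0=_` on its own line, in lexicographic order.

outcome vector order: (T0.r0,T1.r0)
|SC outcomes| = 4

T0.r0=1 T1.r0=0
T0.r0=1 T1.r0=2
T0.r0=2 T1.r0=0
T0.r0=2 T1.r0=2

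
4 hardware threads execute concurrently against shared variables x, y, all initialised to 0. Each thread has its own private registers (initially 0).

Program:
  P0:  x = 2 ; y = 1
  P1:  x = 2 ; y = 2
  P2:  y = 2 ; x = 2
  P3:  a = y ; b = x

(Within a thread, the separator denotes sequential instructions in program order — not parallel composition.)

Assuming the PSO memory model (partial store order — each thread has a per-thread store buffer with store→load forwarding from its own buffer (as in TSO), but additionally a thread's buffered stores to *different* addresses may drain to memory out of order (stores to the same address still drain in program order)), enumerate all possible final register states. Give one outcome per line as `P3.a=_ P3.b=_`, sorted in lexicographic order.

P3.a=0 P3.b=0
P3.a=0 P3.b=2
P3.a=1 P3.b=0
P3.a=1 P3.b=2
P3.a=2 P3.b=0
P3.a=2 P3.b=2

outcome vector order: (P3.a,P3.b)
|PSO outcomes| = 6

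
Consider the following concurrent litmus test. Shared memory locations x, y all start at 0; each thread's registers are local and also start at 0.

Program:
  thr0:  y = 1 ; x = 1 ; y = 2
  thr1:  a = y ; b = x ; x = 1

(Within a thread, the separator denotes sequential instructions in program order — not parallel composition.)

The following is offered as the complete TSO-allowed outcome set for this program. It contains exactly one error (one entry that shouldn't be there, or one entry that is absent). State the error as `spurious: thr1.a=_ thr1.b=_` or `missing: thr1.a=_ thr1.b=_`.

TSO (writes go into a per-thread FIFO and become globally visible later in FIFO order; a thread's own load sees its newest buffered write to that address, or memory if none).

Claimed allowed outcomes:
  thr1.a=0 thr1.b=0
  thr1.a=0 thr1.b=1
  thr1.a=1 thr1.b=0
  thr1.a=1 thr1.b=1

missing: thr1.a=2 thr1.b=1

outcome vector order: (thr1.a,thr1.b)
TSO (5): (0,0), (0,1), (1,0), (1,1), (2,1)
TSO∖claimed = {(2,1)}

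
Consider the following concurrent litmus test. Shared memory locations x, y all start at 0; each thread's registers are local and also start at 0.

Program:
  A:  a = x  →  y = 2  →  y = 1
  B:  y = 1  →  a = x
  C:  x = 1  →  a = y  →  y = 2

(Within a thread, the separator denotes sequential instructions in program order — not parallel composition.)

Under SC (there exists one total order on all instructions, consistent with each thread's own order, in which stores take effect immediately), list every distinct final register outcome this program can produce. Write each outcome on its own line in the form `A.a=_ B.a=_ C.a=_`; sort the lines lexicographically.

A.a=0 B.a=0 C.a=1
A.a=0 B.a=0 C.a=2
A.a=0 B.a=1 C.a=0
A.a=0 B.a=1 C.a=1
A.a=0 B.a=1 C.a=2
A.a=1 B.a=0 C.a=1
A.a=1 B.a=0 C.a=2
A.a=1 B.a=1 C.a=0
A.a=1 B.a=1 C.a=1
A.a=1 B.a=1 C.a=2

outcome vector order: (A.a,B.a,C.a)
|SC outcomes| = 10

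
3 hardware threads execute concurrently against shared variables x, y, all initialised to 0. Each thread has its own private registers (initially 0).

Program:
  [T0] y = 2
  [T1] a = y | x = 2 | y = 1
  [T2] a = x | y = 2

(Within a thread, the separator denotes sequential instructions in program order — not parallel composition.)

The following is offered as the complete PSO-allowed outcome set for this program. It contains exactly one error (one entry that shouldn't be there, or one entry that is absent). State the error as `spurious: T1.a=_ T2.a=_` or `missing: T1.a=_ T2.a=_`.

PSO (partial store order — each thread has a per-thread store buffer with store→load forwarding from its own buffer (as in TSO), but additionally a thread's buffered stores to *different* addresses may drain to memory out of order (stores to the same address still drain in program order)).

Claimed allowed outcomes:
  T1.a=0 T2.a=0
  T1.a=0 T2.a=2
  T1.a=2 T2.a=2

outcome vector order: (T1.a,T2.a)
PSO (4): <0 0>, <0 2>, <2 0>, <2 2>
PSO∖claimed = {<2 0>}

missing: T1.a=2 T2.a=0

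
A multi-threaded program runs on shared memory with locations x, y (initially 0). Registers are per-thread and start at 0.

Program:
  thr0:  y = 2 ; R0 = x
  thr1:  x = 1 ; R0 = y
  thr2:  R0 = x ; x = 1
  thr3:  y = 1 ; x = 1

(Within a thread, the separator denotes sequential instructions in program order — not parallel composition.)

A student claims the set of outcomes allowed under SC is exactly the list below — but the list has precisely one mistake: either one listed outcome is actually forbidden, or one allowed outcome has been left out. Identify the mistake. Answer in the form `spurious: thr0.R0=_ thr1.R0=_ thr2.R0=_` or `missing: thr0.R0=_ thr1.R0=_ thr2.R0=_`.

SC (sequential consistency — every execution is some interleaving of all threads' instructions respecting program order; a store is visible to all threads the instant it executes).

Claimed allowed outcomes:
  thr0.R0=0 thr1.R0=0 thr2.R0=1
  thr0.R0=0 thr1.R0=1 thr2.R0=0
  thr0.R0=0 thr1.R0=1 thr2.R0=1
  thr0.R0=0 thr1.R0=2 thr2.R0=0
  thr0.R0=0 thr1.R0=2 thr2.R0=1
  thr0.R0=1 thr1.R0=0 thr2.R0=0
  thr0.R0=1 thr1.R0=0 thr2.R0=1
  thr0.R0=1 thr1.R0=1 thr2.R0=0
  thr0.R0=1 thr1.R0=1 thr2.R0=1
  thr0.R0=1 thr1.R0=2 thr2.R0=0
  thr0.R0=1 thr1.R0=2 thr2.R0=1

outcome vector order: (thr0.R0,thr1.R0,thr2.R0)
under SC → 0/1/0 0/1/1 0/2/0 0/2/1 1/0/0 1/0/1 1/1/0 1/1/1 1/2/0 1/2/1
claimed∖SC = {0/0/1}

spurious: thr0.R0=0 thr1.R0=0 thr2.R0=1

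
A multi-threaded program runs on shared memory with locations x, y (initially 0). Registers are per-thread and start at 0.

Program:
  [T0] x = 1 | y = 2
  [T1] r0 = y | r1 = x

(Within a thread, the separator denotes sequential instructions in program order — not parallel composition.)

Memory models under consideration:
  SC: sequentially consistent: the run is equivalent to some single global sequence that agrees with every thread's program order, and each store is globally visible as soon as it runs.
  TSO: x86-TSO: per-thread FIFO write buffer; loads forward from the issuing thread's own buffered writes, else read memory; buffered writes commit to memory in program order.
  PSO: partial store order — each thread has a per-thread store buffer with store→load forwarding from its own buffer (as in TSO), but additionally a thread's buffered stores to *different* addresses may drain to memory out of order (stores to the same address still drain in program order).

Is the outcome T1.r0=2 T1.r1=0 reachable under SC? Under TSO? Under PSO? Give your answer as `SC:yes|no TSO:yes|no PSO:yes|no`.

outcome vector order: (T1.r0,T1.r1)
SC: 3 outcomes — {00; 01; 21}
TSO: 3 outcomes — {00; 01; 21}
PSO: 4 outcomes — {00; 01; 20; 21}
target 20 ∈ {PSO}

SC:no TSO:no PSO:yes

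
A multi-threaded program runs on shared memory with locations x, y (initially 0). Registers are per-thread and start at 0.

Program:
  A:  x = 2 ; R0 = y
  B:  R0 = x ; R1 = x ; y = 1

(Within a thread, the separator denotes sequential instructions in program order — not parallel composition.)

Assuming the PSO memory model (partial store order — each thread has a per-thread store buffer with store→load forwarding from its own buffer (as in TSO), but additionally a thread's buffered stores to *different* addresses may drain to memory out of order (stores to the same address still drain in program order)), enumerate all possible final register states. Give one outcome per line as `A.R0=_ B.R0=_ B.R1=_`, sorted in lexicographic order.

A.R0=0 B.R0=0 B.R1=0
A.R0=0 B.R0=0 B.R1=2
A.R0=0 B.R0=2 B.R1=2
A.R0=1 B.R0=0 B.R1=0
A.R0=1 B.R0=0 B.R1=2
A.R0=1 B.R0=2 B.R1=2

outcome vector order: (A.R0,B.R0,B.R1)
|PSO outcomes| = 6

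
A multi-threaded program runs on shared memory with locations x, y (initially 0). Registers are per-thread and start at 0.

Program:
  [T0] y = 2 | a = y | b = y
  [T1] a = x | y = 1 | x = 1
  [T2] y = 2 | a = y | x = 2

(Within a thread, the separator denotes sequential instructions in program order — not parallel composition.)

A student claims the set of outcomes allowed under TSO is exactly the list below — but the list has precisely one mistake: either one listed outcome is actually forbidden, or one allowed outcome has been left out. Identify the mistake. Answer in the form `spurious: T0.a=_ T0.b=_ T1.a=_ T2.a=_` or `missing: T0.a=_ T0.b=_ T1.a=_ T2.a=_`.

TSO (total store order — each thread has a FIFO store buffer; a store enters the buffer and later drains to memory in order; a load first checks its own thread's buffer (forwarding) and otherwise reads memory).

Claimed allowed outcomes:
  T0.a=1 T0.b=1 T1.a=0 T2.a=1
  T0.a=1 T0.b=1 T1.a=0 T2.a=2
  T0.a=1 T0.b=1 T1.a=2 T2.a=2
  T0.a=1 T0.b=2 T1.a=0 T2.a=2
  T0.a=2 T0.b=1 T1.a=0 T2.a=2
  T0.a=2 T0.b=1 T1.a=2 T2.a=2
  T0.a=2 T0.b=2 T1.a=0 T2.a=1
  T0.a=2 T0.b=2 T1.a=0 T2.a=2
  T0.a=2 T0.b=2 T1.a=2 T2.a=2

outcome vector order: (T0.a,T0.b,T1.a,T2.a)
under TSO → <1 1 0 1>, <1 1 0 2>, <1 1 2 2>, <1 2 0 2>, <2 1 0 1>, <2 1 0 2>, <2 1 2 2>, <2 2 0 1>, <2 2 0 2>, <2 2 2 2>
TSO∖claimed = {<2 1 0 1>}

missing: T0.a=2 T0.b=1 T1.a=0 T2.a=1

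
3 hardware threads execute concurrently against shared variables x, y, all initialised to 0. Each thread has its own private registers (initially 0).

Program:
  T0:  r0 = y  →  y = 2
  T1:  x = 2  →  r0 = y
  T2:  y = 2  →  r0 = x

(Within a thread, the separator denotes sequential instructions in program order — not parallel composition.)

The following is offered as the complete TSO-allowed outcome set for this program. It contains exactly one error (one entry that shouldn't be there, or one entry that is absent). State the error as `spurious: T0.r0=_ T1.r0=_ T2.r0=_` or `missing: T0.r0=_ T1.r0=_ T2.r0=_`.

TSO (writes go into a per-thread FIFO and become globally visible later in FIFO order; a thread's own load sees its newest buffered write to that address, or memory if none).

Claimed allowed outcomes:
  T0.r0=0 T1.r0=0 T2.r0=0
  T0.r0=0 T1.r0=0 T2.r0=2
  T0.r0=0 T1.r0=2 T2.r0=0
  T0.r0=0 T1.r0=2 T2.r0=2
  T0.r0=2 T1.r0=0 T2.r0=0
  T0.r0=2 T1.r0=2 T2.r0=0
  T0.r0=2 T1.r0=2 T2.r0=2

missing: T0.r0=2 T1.r0=0 T2.r0=2

outcome vector order: (T0.r0,T1.r0,T2.r0)
TSO (8): (0,0,0) (0,0,2) (0,2,0) (0,2,2) (2,0,0) (2,0,2) (2,2,0) (2,2,2)
TSO∖claimed = {(2,0,2)}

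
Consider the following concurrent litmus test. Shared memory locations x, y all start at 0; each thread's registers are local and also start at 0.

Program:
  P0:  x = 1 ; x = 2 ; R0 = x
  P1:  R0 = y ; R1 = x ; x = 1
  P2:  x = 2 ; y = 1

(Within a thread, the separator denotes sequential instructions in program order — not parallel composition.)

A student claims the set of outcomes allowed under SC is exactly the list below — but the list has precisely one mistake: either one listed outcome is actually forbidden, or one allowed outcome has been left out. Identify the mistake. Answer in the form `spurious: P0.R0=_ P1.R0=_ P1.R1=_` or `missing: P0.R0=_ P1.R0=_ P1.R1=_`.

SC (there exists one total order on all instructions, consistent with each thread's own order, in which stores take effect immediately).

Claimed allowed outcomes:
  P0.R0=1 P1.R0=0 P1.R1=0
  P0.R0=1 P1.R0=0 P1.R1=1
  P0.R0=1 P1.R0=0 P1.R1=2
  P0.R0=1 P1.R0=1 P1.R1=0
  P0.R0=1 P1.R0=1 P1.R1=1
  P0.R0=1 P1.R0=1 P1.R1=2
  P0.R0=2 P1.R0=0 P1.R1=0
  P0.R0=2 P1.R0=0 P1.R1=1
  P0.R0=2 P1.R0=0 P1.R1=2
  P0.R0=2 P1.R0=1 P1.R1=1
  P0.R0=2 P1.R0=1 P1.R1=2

spurious: P0.R0=1 P1.R0=1 P1.R1=0

outcome vector order: (P0.R0,P1.R0,P1.R1)
SC: 10 outcomes — {1/0/0; 1/0/1; 1/0/2; 1/1/1; 1/1/2; 2/0/0; 2/0/1; 2/0/2; 2/1/1; 2/1/2}
claimed∖SC = {1/1/0}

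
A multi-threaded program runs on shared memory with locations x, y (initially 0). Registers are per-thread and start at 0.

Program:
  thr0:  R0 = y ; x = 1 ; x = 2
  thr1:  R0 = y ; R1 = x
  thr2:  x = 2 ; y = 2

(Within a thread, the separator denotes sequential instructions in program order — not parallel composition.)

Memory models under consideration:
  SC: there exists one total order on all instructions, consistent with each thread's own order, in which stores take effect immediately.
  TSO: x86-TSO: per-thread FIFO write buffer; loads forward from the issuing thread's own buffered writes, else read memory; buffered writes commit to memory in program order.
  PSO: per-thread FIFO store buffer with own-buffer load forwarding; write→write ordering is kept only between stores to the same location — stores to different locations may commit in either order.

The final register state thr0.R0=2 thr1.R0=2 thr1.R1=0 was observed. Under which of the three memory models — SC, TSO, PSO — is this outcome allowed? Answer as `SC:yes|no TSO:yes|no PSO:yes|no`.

outcome vector order: (thr0.R0,thr1.R0,thr1.R1)
SC (10): <0 0 0>, <0 0 1>, <0 0 2>, <0 2 1>, <0 2 2>, <2 0 0>, <2 0 1>, <2 0 2>, <2 2 1>, <2 2 2>
TSO (10): <0 0 0>, <0 0 1>, <0 0 2>, <0 2 1>, <0 2 2>, <2 0 0>, <2 0 1>, <2 0 2>, <2 2 1>, <2 2 2>
PSO (12): <0 0 0>, <0 0 1>, <0 0 2>, <0 2 0>, <0 2 1>, <0 2 2>, <2 0 0>, <2 0 1>, <2 0 2>, <2 2 0>, <2 2 1>, <2 2 2>
target <2 2 0> ∈ {PSO}

SC:no TSO:no PSO:yes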